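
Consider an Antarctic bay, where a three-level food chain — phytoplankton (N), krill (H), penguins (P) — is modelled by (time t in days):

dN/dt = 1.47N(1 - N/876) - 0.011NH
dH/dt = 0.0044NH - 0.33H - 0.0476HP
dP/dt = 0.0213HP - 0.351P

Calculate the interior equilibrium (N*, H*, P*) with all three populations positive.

From dP/dt = 0: 0.0213H* = 0.351, so H* = 16.5.
From dN/dt = 0: 1.47(1 - N*/876) = 0.011·16.5, giving N* = 876·(1 - 0.123) = 768.
From dH/dt = 0: 0.0044·768 - 0.33 = 0.0476P*, so P* = 3.05/0.0476 = 64.1.

N* ≈ 768, H* ≈ 16.5, P* ≈ 64.1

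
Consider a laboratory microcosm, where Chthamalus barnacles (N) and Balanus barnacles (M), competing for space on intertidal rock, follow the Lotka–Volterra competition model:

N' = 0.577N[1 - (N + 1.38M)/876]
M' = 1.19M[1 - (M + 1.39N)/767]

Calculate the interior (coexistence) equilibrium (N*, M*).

N* ≈ 199, M* ≈ 491

Setting both brackets to zero gives the nullclines N + 1.38M = 876 and 1.39N + M = 767.
Substituting M = 767 - 1.39N into the first: N(1 - 1.38·1.39) = 876 - 1.38·767.
So N* = -182/-0.918 = 199, and then M* = 767 - 1.39·199 = 491.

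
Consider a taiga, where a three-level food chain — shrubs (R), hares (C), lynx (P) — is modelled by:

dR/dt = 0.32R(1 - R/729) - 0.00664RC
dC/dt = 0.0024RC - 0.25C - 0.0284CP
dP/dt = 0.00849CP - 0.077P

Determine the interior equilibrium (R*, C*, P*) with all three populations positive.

From dP/dt = 0: 0.00849C* = 0.077, so C* = 9.07.
From dR/dt = 0: 0.32(1 - R*/729) = 0.00664·9.07, giving R* = 729·(1 - 0.188) = 592.
From dC/dt = 0: 0.0024·592 - 0.25 = 0.0284P*, so P* = 1.17/0.0284 = 41.2.

R* ≈ 592, C* ≈ 9.07, P* ≈ 41.2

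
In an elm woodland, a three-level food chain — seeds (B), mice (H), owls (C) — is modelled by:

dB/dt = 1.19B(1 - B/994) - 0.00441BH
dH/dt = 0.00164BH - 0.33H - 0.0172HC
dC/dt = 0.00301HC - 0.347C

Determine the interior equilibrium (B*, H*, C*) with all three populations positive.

B* ≈ 569, H* ≈ 115, C* ≈ 35.1

From dC/dt = 0: 0.00301H* = 0.347, so H* = 115.
From dB/dt = 0: 1.19(1 - B*/994) = 0.00441·115, giving B* = 994·(1 - 0.427) = 569.
From dH/dt = 0: 0.00164·569 - 0.33 = 0.0172C*, so C* = 0.604/0.0172 = 35.1.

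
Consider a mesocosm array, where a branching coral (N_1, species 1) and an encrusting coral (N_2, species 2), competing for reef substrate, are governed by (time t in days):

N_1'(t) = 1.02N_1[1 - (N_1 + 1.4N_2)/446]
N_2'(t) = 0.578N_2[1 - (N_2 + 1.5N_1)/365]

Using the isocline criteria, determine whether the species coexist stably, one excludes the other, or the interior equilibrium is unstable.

unstable coexistence (outcome depends on initial conditions)

Compare the nullcline intercepts: K1/α12 = 446/1.4 = 319 < K2 = 365; K2/α21 = 365/1.5 = 243 < K1 = 446.
Since both are reversed, neither can invade when rare; the interior point is a saddle.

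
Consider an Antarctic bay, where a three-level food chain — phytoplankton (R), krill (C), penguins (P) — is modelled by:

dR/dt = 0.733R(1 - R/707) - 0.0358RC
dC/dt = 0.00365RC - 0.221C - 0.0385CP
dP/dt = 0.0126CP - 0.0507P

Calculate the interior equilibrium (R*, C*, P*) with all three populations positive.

From dP/dt = 0: 0.0126C* = 0.0507, so C* = 4.02.
From dR/dt = 0: 0.733(1 - R*/707) = 0.0358·4.02, giving R* = 707·(1 - 0.197) = 568.
From dC/dt = 0: 0.00365·568 - 0.221 = 0.0385P*, so P* = 1.85/0.0385 = 48.1.

R* ≈ 568, C* ≈ 4.02, P* ≈ 48.1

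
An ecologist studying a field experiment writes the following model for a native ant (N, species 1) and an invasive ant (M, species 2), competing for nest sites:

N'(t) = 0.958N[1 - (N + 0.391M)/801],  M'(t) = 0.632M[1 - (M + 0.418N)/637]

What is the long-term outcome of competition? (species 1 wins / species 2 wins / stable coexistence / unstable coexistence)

stable coexistence

Compare the nullcline intercepts: K1/α12 = 801/0.391 = 2050 > K2 = 637; K2/α21 = 637/0.418 = 1520 > K1 = 801.
Since both inequalities hold, each species can invade when rare, so the interior equilibrium is stable.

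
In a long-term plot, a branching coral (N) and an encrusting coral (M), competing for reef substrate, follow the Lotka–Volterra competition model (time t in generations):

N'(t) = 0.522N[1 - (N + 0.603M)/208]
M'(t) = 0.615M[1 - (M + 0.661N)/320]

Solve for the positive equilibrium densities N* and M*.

Setting both brackets to zero gives the nullclines N + 0.603M = 208 and 0.661N + M = 320.
Substituting M = 320 - 0.661N into the first: N(1 - 0.603·0.661) = 208 - 0.603·320.
So N* = 15/0.601 = 25, and then M* = 320 - 0.661·25 = 303.

N* ≈ 25, M* ≈ 303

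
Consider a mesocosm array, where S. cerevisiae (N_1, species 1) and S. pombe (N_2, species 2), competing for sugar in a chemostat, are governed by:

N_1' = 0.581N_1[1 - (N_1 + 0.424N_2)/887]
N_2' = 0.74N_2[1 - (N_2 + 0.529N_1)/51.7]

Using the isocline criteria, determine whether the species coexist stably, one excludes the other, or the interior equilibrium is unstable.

Compare the nullcline intercepts: K1/α12 = 887/0.424 = 2090 > K2 = 51.7; K2/α21 = 51.7/0.529 = 97.7 < K1 = 887.
Since the inequalities point opposite ways, species 1 can invade but species 2 cannot.

species 1 excludes species 2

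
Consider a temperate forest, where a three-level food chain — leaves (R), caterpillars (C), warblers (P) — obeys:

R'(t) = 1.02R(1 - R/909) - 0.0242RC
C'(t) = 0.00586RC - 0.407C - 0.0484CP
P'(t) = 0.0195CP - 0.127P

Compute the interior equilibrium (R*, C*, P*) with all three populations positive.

R* ≈ 769, C* ≈ 6.51, P* ≈ 84.6

From dP/dt = 0: 0.0195C* = 0.127, so C* = 6.51.
From dR/dt = 0: 1.02(1 - R*/909) = 0.0242·6.51, giving R* = 909·(1 - 0.155) = 769.
From dC/dt = 0: 0.00586·769 - 0.407 = 0.0484P*, so P* = 4.1/0.0484 = 84.6.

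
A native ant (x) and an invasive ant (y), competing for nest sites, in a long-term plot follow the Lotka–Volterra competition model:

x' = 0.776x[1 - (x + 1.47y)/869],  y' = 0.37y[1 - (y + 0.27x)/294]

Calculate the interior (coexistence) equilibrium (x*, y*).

Setting both brackets to zero gives the nullclines x + 1.47y = 869 and 0.27x + y = 294.
Substituting y = 294 - 0.27x into the first: x(1 - 1.47·0.27) = 869 - 1.47·294.
So x* = 437/0.603 = 724, and then y* = 294 - 0.27·724 = 98.4.

x* ≈ 724, y* ≈ 98.4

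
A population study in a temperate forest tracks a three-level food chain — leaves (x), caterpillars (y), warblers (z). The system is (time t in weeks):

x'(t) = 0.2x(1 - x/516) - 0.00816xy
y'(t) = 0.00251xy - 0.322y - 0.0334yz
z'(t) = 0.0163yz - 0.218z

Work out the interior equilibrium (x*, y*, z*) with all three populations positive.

From dz/dt = 0: 0.0163y* = 0.218, so y* = 13.4.
From dx/dt = 0: 0.2(1 - x*/516) = 0.00816·13.4, giving x* = 516·(1 - 0.546) = 234.
From dy/dt = 0: 0.00251·234 - 0.322 = 0.0334z*, so z* = 0.266/0.0334 = 7.98.

x* ≈ 234, y* ≈ 13.4, z* ≈ 7.98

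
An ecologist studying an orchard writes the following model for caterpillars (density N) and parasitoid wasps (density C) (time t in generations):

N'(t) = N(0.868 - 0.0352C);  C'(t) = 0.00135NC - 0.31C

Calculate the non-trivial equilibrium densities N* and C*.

Set dC/dt = 0 with C > 0: 0.00135N - 0.31 = 0, so N* = 0.31/0.00135 = 230.
Set dN/dt = 0 with N > 0: 0.868 - 0.0352C = 0, so C* = 0.868/0.0352 = 24.7.

N* ≈ 230, C* ≈ 24.7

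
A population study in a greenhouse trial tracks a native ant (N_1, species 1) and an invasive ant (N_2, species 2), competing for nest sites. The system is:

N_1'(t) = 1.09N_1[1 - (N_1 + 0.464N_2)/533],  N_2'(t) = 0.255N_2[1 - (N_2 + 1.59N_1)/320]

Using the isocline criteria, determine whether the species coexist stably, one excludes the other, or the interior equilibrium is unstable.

species 1 excludes species 2

Compare the nullcline intercepts: K1/α12 = 533/0.464 = 1150 > K2 = 320; K2/α21 = 320/1.59 = 201 < K1 = 533.
Since the inequalities point opposite ways, species 1 can invade but species 2 cannot.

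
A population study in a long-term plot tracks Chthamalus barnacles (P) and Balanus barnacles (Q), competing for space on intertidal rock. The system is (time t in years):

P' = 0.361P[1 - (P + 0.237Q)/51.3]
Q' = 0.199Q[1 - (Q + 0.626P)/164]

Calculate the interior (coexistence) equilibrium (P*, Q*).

Setting both brackets to zero gives the nullclines P + 0.237Q = 51.3 and 0.626P + Q = 164.
Substituting Q = 164 - 0.626P into the first: P(1 - 0.237·0.626) = 51.3 - 0.237·164.
So P* = 12.4/0.852 = 14.6, and then Q* = 164 - 0.626·14.6 = 155.

P* ≈ 14.6, Q* ≈ 155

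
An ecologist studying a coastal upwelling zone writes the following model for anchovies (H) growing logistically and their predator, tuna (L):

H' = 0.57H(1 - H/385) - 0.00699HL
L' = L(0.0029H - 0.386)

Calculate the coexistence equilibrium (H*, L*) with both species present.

From dL/dt = 0 with L > 0: 0.0029H* = 0.386, so H* = 133.
Substitute into dH/dt = 0: 0.57(1 - 133/385) = 0.00699L*.
The bracket is 0.654, giving L* = 0.373/0.00699 = 53.4.

H* ≈ 133, L* ≈ 53.4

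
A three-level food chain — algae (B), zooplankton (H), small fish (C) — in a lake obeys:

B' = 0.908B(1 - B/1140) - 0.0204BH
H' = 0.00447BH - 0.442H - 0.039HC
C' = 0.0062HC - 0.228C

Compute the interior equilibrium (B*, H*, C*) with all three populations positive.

From dC/dt = 0: 0.0062H* = 0.228, so H* = 36.8.
From dB/dt = 0: 0.908(1 - B*/1140) = 0.0204·36.8, giving B* = 1140·(1 - 0.826) = 198.
From dH/dt = 0: 0.00447·198 - 0.442 = 0.039C*, so C* = 0.444/0.039 = 11.4.

B* ≈ 198, H* ≈ 36.8, C* ≈ 11.4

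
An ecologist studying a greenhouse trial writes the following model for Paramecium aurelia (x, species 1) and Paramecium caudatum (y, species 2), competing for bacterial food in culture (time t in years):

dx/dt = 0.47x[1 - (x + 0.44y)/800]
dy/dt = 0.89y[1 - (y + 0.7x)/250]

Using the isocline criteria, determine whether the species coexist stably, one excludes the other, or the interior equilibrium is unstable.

species 1 excludes species 2

Compare the nullcline intercepts: K1/α12 = 800/0.44 = 1820 > K2 = 250; K2/α21 = 250/0.7 = 357 < K1 = 800.
Since the inequalities point opposite ways, species 1 can invade but species 2 cannot.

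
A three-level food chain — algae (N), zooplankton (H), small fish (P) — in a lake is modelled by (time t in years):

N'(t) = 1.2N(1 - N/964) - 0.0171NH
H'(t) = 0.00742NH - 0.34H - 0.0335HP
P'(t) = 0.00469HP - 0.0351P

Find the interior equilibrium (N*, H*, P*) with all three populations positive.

N* ≈ 861, H* ≈ 7.48, P* ≈ 181

From dP/dt = 0: 0.00469H* = 0.0351, so H* = 7.48.
From dN/dt = 0: 1.2(1 - N*/964) = 0.0171·7.48, giving N* = 964·(1 - 0.107) = 861.
From dH/dt = 0: 0.00742·861 - 0.34 = 0.0335P*, so P* = 6.05/0.0335 = 181.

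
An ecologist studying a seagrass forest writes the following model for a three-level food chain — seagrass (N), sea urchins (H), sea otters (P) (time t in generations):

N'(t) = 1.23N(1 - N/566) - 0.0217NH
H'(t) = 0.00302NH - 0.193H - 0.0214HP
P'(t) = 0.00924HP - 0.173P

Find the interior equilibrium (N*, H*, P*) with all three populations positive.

N* ≈ 379, H* ≈ 18.7, P* ≈ 44.5

From dP/dt = 0: 0.00924H* = 0.173, so H* = 18.7.
From dN/dt = 0: 1.23(1 - N*/566) = 0.0217·18.7, giving N* = 566·(1 - 0.33) = 379.
From dH/dt = 0: 0.00302·379 - 0.193 = 0.0214P*, so P* = 0.952/0.0214 = 44.5.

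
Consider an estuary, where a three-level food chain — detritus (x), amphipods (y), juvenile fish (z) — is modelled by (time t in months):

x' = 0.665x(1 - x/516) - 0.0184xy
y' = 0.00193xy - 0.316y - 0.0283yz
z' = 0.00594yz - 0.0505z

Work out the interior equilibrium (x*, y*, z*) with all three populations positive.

x* ≈ 395, y* ≈ 8.5, z* ≈ 15.7

From dz/dt = 0: 0.00594y* = 0.0505, so y* = 8.5.
From dx/dt = 0: 0.665(1 - x*/516) = 0.0184·8.5, giving x* = 516·(1 - 0.235) = 395.
From dy/dt = 0: 0.00193·395 - 0.316 = 0.0283z*, so z* = 0.446/0.0283 = 15.7.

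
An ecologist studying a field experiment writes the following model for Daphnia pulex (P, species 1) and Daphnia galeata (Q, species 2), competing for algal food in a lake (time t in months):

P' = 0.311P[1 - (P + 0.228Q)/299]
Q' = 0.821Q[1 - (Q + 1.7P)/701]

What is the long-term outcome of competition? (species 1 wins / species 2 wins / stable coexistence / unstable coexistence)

Compare the nullcline intercepts: K1/α12 = 299/0.228 = 1310 > K2 = 701; K2/α21 = 701/1.7 = 412 > K1 = 299.
Since both inequalities hold, each species can invade when rare, so the interior equilibrium is stable.

stable coexistence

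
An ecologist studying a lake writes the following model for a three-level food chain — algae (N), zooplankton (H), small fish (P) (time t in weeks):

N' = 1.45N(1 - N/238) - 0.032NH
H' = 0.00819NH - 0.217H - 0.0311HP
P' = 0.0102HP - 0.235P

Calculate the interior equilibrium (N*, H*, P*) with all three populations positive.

From dP/dt = 0: 0.0102H* = 0.235, so H* = 23.
From dN/dt = 0: 1.45(1 - N*/238) = 0.032·23, giving N* = 238·(1 - 0.508) = 117.
From dH/dt = 0: 0.00819·117 - 0.217 = 0.0311P*, so P* = 0.741/0.0311 = 23.8.

N* ≈ 117, H* ≈ 23, P* ≈ 23.8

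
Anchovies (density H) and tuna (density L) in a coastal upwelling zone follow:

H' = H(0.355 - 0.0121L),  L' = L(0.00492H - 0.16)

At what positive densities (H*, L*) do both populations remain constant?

H* ≈ 32.5, L* ≈ 29.3

Set dL/dt = 0 with L > 0: 0.00492H - 0.16 = 0, so H* = 0.16/0.00492 = 32.5.
Set dH/dt = 0 with H > 0: 0.355 - 0.0121L = 0, so L* = 0.355/0.0121 = 29.3.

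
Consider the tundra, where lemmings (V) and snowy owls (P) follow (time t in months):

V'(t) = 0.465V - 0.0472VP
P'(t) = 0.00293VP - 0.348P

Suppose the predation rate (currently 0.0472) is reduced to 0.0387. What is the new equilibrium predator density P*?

P* ≈ 12

At the interior fixed point, setting dV/dt = 0 with V > 0 fixes P* = (prey growth rate)/(VP coefficient) — independent of the other coefficients.
With the change, P* = 0.465/0.0387 = 12; it rises from 9.85.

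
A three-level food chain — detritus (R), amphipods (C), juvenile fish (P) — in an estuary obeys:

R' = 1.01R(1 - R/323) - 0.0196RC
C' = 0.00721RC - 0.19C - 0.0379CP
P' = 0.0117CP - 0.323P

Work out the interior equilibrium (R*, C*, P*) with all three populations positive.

R* ≈ 150, C* ≈ 27.6, P* ≈ 23.5

From dP/dt = 0: 0.0117C* = 0.323, so C* = 27.6.
From dR/dt = 0: 1.01(1 - R*/323) = 0.0196·27.6, giving R* = 323·(1 - 0.536) = 150.
From dC/dt = 0: 0.00721·150 - 0.19 = 0.0379P*, so P* = 0.891/0.0379 = 23.5.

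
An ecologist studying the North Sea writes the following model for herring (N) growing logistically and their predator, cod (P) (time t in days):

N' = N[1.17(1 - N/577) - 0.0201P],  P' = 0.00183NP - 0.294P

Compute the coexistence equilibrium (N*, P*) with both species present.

From dP/dt = 0 with P > 0: 0.00183N* = 0.294, so N* = 161.
Substitute into dN/dt = 0: 1.17(1 - 161/577) = 0.0201P*.
The bracket is 0.722, giving P* = 0.844/0.0201 = 42.

N* ≈ 161, P* ≈ 42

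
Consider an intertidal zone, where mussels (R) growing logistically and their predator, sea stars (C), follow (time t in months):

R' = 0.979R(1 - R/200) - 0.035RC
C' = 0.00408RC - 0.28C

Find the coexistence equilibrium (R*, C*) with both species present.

From dC/dt = 0 with C > 0: 0.00408R* = 0.28, so R* = 68.6.
Substitute into dR/dt = 0: 0.979(1 - 68.6/200) = 0.035C*.
The bracket is 0.657, giving C* = 0.643/0.035 = 18.4.

R* ≈ 68.6, C* ≈ 18.4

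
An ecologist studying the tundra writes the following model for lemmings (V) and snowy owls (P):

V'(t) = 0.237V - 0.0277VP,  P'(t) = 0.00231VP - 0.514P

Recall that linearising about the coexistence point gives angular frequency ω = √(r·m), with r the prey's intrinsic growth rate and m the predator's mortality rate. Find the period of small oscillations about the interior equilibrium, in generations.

Here r = 0.237 and m = 0.514, so r·m = 0.122.
ω = √0.122 = 0.349 per generation, hence T = 2π/ω ≈ 18 generations.

T ≈ 18 generations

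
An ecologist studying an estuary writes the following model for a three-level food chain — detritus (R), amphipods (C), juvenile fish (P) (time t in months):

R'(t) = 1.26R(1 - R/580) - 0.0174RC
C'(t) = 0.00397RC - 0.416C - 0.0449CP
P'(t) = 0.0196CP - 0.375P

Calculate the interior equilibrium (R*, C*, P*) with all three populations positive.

From dP/dt = 0: 0.0196C* = 0.375, so C* = 19.1.
From dR/dt = 0: 1.26(1 - R*/580) = 0.0174·19.1, giving R* = 580·(1 - 0.264) = 427.
From dC/dt = 0: 0.00397·427 - 0.416 = 0.0449P*, so P* = 1.28/0.0449 = 28.5.

R* ≈ 427, C* ≈ 19.1, P* ≈ 28.5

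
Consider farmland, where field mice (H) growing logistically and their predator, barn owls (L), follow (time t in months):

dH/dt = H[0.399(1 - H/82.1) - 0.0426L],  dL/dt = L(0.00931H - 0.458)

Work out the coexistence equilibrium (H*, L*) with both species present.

From dL/dt = 0 with L > 0: 0.00931H* = 0.458, so H* = 49.2.
Substitute into dH/dt = 0: 0.399(1 - 49.2/82.1) = 0.0426L*.
The bracket is 0.401, giving L* = 0.16/0.0426 = 3.75.

H* ≈ 49.2, L* ≈ 3.75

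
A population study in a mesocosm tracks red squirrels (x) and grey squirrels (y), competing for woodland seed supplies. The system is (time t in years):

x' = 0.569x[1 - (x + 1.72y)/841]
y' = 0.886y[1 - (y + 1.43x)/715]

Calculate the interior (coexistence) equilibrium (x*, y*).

x* ≈ 266, y* ≈ 334

Setting both brackets to zero gives the nullclines x + 1.72y = 841 and 1.43x + y = 715.
Substituting y = 715 - 1.43x into the first: x(1 - 1.72·1.43) = 841 - 1.72·715.
So x* = -389/-1.46 = 266, and then y* = 715 - 1.43·266 = 334.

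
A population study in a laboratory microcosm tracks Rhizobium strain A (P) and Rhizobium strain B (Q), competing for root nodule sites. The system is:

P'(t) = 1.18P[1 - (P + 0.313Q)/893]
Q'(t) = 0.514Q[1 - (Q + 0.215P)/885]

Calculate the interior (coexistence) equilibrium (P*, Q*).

P* ≈ 660, Q* ≈ 743

Setting both brackets to zero gives the nullclines P + 0.313Q = 893 and 0.215P + Q = 885.
Substituting Q = 885 - 0.215P into the first: P(1 - 0.313·0.215) = 893 - 0.313·885.
So P* = 616/0.933 = 660, and then Q* = 885 - 0.215·660 = 743.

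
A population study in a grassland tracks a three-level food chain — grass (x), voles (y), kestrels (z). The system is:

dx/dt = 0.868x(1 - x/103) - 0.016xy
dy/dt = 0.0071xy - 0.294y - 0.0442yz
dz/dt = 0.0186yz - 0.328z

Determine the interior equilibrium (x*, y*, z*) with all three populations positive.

x* ≈ 69.5, y* ≈ 17.6, z* ≈ 4.52

From dz/dt = 0: 0.0186y* = 0.328, so y* = 17.6.
From dx/dt = 0: 0.868(1 - x*/103) = 0.016·17.6, giving x* = 103·(1 - 0.325) = 69.5.
From dy/dt = 0: 0.0071·69.5 - 0.294 = 0.0442z*, so z* = 0.2/0.0442 = 4.52.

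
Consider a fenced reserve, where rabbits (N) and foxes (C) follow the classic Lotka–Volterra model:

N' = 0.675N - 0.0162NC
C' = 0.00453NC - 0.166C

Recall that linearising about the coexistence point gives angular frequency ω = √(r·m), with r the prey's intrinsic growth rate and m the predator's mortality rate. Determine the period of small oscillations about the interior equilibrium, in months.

T ≈ 18.8 months

Here r = 0.675 and m = 0.166, so r·m = 0.112.
ω = √0.112 = 0.335 per month, hence T = 2π/ω ≈ 18.8 months.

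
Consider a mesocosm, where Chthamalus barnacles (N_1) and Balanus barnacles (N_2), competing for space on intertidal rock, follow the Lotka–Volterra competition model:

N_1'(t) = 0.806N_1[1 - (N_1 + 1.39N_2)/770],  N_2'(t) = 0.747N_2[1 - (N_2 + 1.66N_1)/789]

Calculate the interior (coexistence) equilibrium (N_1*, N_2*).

N_1* ≈ 250, N_2* ≈ 374

Setting both brackets to zero gives the nullclines N_1 + 1.39N_2 = 770 and 1.66N_1 + N_2 = 789.
Substituting N_2 = 789 - 1.66N_1 into the first: N_1(1 - 1.39·1.66) = 770 - 1.39·789.
So N_1* = -327/-1.31 = 250, and then N_2* = 789 - 1.66·250 = 374.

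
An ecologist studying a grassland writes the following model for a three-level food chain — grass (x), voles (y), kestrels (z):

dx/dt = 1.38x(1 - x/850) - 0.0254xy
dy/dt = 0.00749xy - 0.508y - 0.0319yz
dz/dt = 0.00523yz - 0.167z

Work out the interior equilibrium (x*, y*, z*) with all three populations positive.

x* ≈ 350, y* ≈ 31.9, z* ≈ 66.4

From dz/dt = 0: 0.00523y* = 0.167, so y* = 31.9.
From dx/dt = 0: 1.38(1 - x*/850) = 0.0254·31.9, giving x* = 850·(1 - 0.588) = 350.
From dy/dt = 0: 0.00749·350 - 0.508 = 0.0319z*, so z* = 2.12/0.0319 = 66.4.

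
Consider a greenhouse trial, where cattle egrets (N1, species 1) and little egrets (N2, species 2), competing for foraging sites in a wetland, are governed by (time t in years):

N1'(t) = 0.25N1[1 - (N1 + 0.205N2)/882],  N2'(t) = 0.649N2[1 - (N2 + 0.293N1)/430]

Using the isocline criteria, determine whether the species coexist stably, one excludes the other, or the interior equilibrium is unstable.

Compare the nullcline intercepts: K1/α12 = 882/0.205 = 4300 > K2 = 430; K2/α21 = 430/0.293 = 1470 > K1 = 882.
Since both inequalities hold, each species can invade when rare, so the interior equilibrium is stable.

stable coexistence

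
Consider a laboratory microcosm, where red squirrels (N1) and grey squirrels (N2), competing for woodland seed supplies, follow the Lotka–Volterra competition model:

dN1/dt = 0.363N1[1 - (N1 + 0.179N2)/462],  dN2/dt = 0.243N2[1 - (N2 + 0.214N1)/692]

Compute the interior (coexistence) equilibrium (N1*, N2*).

Setting both brackets to zero gives the nullclines N1 + 0.179N2 = 462 and 0.214N1 + N2 = 692.
Substituting N2 = 692 - 0.214N1 into the first: N1(1 - 0.179·0.214) = 462 - 0.179·692.
So N1* = 338/0.962 = 352, and then N2* = 692 - 0.214·352 = 617.

N1* ≈ 352, N2* ≈ 617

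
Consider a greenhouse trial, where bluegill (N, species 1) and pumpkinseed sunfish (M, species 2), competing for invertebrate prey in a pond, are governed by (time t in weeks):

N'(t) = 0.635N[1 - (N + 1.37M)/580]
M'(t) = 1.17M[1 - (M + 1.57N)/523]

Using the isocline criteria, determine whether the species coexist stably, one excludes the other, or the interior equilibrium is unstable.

Compare the nullcline intercepts: K1/α12 = 580/1.37 = 423 < K2 = 523; K2/α21 = 523/1.57 = 333 < K1 = 580.
Since both are reversed, neither can invade when rare; the interior point is a saddle.

unstable coexistence (outcome depends on initial conditions)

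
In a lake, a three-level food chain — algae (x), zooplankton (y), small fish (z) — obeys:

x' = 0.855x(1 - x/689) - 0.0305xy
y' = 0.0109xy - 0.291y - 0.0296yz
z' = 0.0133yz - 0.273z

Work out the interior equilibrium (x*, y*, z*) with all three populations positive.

x* ≈ 184, y* ≈ 20.5, z* ≈ 58.1

From dz/dt = 0: 0.0133y* = 0.273, so y* = 20.5.
From dx/dt = 0: 0.855(1 - x*/689) = 0.0305·20.5, giving x* = 689·(1 - 0.732) = 184.
From dy/dt = 0: 0.0109·184 - 0.291 = 0.0296z*, so z* = 1.72/0.0296 = 58.1.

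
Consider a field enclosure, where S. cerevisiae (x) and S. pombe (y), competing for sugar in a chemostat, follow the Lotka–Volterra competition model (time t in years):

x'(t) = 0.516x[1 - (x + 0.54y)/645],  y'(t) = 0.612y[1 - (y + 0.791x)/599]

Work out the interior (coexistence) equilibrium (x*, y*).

x* ≈ 561, y* ≈ 155

Setting both brackets to zero gives the nullclines x + 0.54y = 645 and 0.791x + y = 599.
Substituting y = 599 - 0.791x into the first: x(1 - 0.54·0.791) = 645 - 0.54·599.
So x* = 322/0.573 = 561, and then y* = 599 - 0.791·561 = 155.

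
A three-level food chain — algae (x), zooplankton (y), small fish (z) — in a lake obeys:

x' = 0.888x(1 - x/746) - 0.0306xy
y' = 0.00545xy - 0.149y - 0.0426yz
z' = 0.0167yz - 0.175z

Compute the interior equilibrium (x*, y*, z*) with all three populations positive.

x* ≈ 477, y* ≈ 10.5, z* ≈ 57.5

From dz/dt = 0: 0.0167y* = 0.175, so y* = 10.5.
From dx/dt = 0: 0.888(1 - x*/746) = 0.0306·10.5, giving x* = 746·(1 - 0.361) = 477.
From dy/dt = 0: 0.00545·477 - 0.149 = 0.0426z*, so z* = 2.45/0.0426 = 57.5.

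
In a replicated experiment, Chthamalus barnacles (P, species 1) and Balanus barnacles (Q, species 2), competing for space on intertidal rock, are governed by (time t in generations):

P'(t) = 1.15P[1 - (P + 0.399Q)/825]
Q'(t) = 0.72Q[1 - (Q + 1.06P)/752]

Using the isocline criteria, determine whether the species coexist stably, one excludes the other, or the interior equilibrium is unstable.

species 1 excludes species 2

Compare the nullcline intercepts: K1/α12 = 825/0.399 = 2070 > K2 = 752; K2/α21 = 752/1.06 = 709 < K1 = 825.
Since the inequalities point opposite ways, species 1 can invade but species 2 cannot.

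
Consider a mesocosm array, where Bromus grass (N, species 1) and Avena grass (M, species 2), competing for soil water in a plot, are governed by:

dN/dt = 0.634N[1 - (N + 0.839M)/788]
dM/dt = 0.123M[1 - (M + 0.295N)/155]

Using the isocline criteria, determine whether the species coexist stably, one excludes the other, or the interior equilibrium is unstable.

Compare the nullcline intercepts: K1/α12 = 788/0.839 = 939 > K2 = 155; K2/α21 = 155/0.295 = 525 < K1 = 788.
Since the inequalities point opposite ways, species 1 can invade but species 2 cannot.

species 1 excludes species 2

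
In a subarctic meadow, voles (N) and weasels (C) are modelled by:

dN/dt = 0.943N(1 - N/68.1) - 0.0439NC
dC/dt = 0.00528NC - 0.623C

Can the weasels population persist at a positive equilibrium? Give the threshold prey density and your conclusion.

Threshold N = 118; K < 118, so no, the predator goes extinct.

The predator equation gives dC/dt > 0 only when N > 0.623/0.00528 = 118.
Without the predator, N → K = 68.1. Since 68.1 < 118, the predator cannot invade.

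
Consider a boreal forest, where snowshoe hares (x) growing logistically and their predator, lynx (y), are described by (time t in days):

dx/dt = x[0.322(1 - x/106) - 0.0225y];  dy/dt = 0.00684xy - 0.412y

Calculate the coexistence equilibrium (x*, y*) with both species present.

x* ≈ 60.2, y* ≈ 6.18

From dy/dt = 0 with y > 0: 0.00684x* = 0.412, so x* = 60.2.
Substitute into dx/dt = 0: 0.322(1 - 60.2/106) = 0.0225y*.
The bracket is 0.432, giving y* = 0.139/0.0225 = 6.18.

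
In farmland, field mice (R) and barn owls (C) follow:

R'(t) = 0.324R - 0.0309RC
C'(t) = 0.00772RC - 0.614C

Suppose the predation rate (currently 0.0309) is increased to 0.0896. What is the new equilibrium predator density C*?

At the interior fixed point, setting dR/dt = 0 with R > 0 fixes C* = (prey growth rate)/(RC coefficient) — independent of the other coefficients.
With the change, C* = 0.324/0.0896 = 3.62; it falls from 10.5.

C* ≈ 3.62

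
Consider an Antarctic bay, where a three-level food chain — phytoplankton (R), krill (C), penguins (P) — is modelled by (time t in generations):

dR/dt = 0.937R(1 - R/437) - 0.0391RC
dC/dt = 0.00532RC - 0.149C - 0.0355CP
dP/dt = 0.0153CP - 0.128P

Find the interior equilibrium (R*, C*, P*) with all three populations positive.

From dP/dt = 0: 0.0153C* = 0.128, so C* = 8.37.
From dR/dt = 0: 0.937(1 - R*/437) = 0.0391·8.37, giving R* = 437·(1 - 0.349) = 284.
From dC/dt = 0: 0.00532·284 - 0.149 = 0.0355P*, so P* = 1.36/0.0355 = 38.4.

R* ≈ 284, C* ≈ 8.37, P* ≈ 38.4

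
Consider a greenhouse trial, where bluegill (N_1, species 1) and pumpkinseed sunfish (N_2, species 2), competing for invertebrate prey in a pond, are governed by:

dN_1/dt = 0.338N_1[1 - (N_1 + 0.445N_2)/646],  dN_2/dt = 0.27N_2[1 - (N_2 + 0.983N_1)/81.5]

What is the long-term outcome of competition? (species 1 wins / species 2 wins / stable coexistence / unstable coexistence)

Compare the nullcline intercepts: K1/α12 = 646/0.445 = 1450 > K2 = 81.5; K2/α21 = 81.5/0.983 = 82.9 < K1 = 646.
Since the inequalities point opposite ways, species 1 can invade but species 2 cannot.

species 1 excludes species 2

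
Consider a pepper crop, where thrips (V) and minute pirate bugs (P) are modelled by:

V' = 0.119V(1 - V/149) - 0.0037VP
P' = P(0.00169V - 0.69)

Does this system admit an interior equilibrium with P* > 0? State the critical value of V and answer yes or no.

The predator equation gives dP/dt > 0 only when V > 0.69/0.00169 = 408.
Without the predator, V → K = 149. Since 149 < 408, the predator cannot invade.

Threshold V = 408; K < 408, so no, the predator goes extinct.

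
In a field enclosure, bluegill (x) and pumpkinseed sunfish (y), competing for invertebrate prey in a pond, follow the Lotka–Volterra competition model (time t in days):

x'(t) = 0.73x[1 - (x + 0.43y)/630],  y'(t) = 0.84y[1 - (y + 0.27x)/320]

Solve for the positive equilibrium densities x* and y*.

x* ≈ 557, y* ≈ 170

Setting both brackets to zero gives the nullclines x + 0.43y = 630 and 0.27x + y = 320.
Substituting y = 320 - 0.27x into the first: x(1 - 0.43·0.27) = 630 - 0.43·320.
So x* = 492/0.884 = 557, and then y* = 320 - 0.27·557 = 170.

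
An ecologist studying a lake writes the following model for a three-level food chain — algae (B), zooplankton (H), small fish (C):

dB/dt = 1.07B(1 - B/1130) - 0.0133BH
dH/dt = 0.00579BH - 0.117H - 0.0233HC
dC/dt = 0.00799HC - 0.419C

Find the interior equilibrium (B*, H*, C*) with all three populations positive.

B* ≈ 393, H* ≈ 52.4, C* ≈ 92.7

From dC/dt = 0: 0.00799H* = 0.419, so H* = 52.4.
From dB/dt = 0: 1.07(1 - B*/1130) = 0.0133·52.4, giving B* = 1130·(1 - 0.652) = 393.
From dH/dt = 0: 0.00579·393 - 0.117 = 0.0233C*, so C* = 2.16/0.0233 = 92.7.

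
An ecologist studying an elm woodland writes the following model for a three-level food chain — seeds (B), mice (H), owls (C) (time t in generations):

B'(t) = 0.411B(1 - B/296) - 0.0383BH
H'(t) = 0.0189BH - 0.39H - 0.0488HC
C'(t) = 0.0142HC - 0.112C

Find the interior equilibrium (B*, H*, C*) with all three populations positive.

B* ≈ 78.4, H* ≈ 7.89, C* ≈ 22.4

From dC/dt = 0: 0.0142H* = 0.112, so H* = 7.89.
From dB/dt = 0: 0.411(1 - B*/296) = 0.0383·7.89, giving B* = 296·(1 - 0.735) = 78.4.
From dH/dt = 0: 0.0189·78.4 - 0.39 = 0.0488C*, so C* = 1.09/0.0488 = 22.4.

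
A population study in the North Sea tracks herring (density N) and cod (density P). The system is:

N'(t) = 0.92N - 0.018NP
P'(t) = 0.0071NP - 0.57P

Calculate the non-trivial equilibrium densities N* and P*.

Set dP/dt = 0 with P > 0: 0.0071N - 0.57 = 0, so N* = 0.57/0.0071 = 80.3.
Set dN/dt = 0 with N > 0: 0.92 - 0.018P = 0, so P* = 0.92/0.018 = 51.1.

N* ≈ 80.3, P* ≈ 51.1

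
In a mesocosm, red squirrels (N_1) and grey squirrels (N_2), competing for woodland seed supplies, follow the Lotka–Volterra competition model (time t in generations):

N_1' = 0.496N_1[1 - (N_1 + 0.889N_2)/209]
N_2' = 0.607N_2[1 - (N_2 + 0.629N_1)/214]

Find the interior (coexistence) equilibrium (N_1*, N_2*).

Setting both brackets to zero gives the nullclines N_1 + 0.889N_2 = 209 and 0.629N_1 + N_2 = 214.
Substituting N_2 = 214 - 0.629N_1 into the first: N_1(1 - 0.889·0.629) = 209 - 0.889·214.
So N_1* = 18.8/0.441 = 42.5, and then N_2* = 214 - 0.629·42.5 = 187.

N_1* ≈ 42.5, N_2* ≈ 187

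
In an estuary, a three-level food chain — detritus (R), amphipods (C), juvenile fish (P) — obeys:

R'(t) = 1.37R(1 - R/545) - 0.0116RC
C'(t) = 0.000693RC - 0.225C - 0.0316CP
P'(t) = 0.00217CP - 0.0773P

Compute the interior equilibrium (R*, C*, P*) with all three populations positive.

From dP/dt = 0: 0.00217C* = 0.0773, so C* = 35.6.
From dR/dt = 0: 1.37(1 - R*/545) = 0.0116·35.6, giving R* = 545·(1 - 0.302) = 381.
From dC/dt = 0: 0.000693·381 - 0.225 = 0.0316P*, so P* = 0.0388/0.0316 = 1.23.

R* ≈ 381, C* ≈ 35.6, P* ≈ 1.23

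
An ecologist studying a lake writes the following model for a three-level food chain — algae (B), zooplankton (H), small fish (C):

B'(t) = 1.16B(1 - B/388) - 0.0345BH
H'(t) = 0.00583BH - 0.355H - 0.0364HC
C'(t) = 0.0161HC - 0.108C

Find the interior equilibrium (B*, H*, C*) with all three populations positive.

B* ≈ 311, H* ≈ 6.71, C* ≈ 40

From dC/dt = 0: 0.0161H* = 0.108, so H* = 6.71.
From dB/dt = 0: 1.16(1 - B*/388) = 0.0345·6.71, giving B* = 388·(1 - 0.2) = 311.
From dH/dt = 0: 0.00583·311 - 0.355 = 0.0364C*, so C* = 1.46/0.0364 = 40.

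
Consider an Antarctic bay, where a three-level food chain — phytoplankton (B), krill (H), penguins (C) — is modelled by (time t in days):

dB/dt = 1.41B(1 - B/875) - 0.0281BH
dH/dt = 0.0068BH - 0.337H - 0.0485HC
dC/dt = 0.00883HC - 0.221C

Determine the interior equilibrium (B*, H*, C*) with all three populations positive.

B* ≈ 439, H* ≈ 25, C* ≈ 54.5

From dC/dt = 0: 0.00883H* = 0.221, so H* = 25.
From dB/dt = 0: 1.41(1 - B*/875) = 0.0281·25, giving B* = 875·(1 - 0.499) = 439.
From dH/dt = 0: 0.0068·439 - 0.337 = 0.0485C*, so C* = 2.65/0.0485 = 54.5.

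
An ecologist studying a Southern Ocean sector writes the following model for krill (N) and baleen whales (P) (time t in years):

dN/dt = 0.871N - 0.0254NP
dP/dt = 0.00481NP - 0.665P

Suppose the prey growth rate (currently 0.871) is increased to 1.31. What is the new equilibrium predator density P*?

At the interior fixed point, setting dN/dt = 0 with N > 0 fixes P* = (prey growth rate)/(NP coefficient) — independent of the other coefficients.
With the change, P* = 1.31/0.0254 = 51.6; it rises from 34.3.

P* ≈ 51.6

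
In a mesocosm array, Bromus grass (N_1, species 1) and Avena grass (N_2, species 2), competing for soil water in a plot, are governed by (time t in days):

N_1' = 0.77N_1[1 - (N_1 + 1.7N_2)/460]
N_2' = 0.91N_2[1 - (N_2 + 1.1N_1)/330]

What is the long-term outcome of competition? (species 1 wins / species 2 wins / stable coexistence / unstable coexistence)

Compare the nullcline intercepts: K1/α12 = 460/1.7 = 271 < K2 = 330; K2/α21 = 330/1.1 = 300 < K1 = 460.
Since both are reversed, neither can invade when rare; the interior point is a saddle.

unstable coexistence (outcome depends on initial conditions)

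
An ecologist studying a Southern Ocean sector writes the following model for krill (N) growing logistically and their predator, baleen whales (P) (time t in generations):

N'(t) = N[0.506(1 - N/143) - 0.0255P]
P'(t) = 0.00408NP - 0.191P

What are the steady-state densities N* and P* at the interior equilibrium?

N* ≈ 46.8, P* ≈ 13.3

From dP/dt = 0 with P > 0: 0.00408N* = 0.191, so N* = 46.8.
Substitute into dN/dt = 0: 0.506(1 - 46.8/143) = 0.0255P*.
The bracket is 0.673, giving P* = 0.34/0.0255 = 13.3.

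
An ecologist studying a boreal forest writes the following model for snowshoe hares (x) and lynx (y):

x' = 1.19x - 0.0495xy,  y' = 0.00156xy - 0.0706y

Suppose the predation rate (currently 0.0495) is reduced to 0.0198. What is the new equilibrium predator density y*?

At the interior fixed point, setting dx/dt = 0 with x > 0 fixes y* = (prey growth rate)/(xy coefficient) — independent of the other coefficients.
With the change, y* = 1.19/0.0198 = 60.1; it rises from 24.

y* ≈ 60.1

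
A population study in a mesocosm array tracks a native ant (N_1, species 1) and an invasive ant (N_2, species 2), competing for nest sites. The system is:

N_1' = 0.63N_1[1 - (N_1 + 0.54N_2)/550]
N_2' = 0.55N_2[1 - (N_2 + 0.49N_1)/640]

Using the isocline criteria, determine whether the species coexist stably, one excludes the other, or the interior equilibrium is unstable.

stable coexistence

Compare the nullcline intercepts: K1/α12 = 550/0.54 = 1020 > K2 = 640; K2/α21 = 640/0.49 = 1310 > K1 = 550.
Since both inequalities hold, each species can invade when rare, so the interior equilibrium is stable.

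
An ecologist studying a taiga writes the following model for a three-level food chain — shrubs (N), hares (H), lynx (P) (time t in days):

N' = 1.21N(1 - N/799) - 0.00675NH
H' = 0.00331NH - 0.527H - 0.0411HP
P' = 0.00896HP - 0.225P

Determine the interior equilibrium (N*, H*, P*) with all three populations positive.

N* ≈ 687, H* ≈ 25.1, P* ≈ 42.5

From dP/dt = 0: 0.00896H* = 0.225, so H* = 25.1.
From dN/dt = 0: 1.21(1 - N*/799) = 0.00675·25.1, giving N* = 799·(1 - 0.14) = 687.
From dH/dt = 0: 0.00331·687 - 0.527 = 0.0411P*, so P* = 1.75/0.0411 = 42.5.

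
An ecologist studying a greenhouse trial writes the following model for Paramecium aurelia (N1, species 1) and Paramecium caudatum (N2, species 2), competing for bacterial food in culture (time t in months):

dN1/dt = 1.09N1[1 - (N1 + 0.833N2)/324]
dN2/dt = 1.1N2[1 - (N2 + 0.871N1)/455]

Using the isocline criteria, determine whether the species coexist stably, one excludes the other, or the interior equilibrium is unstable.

species 2 excludes species 1

Compare the nullcline intercepts: K1/α12 = 324/0.833 = 389 < K2 = 455; K2/α21 = 455/0.871 = 522 > K1 = 324.
Since the inequalities point opposite ways, species 2 can invade but species 1 cannot.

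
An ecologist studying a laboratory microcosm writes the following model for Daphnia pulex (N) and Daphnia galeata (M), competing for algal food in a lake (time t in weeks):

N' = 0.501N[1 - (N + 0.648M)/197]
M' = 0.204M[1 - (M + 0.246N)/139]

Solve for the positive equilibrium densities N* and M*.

Setting both brackets to zero gives the nullclines N + 0.648M = 197 and 0.246N + M = 139.
Substituting M = 139 - 0.246N into the first: N(1 - 0.648·0.246) = 197 - 0.648·139.
So N* = 107/0.841 = 127, and then M* = 139 - 0.246·127 = 108.

N* ≈ 127, M* ≈ 108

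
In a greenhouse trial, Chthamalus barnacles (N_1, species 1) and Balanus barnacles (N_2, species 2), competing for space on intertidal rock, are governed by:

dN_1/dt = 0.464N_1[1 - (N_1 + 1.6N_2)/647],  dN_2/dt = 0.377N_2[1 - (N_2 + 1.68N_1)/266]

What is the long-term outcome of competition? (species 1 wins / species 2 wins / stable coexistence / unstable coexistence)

Compare the nullcline intercepts: K1/α12 = 647/1.6 = 404 > K2 = 266; K2/α21 = 266/1.68 = 158 < K1 = 647.
Since the inequalities point opposite ways, species 1 can invade but species 2 cannot.

species 1 excludes species 2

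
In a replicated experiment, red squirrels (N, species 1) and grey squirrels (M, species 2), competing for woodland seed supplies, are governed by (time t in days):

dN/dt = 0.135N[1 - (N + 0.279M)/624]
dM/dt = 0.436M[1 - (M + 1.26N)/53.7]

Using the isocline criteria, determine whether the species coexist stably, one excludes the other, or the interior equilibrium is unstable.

Compare the nullcline intercepts: K1/α12 = 624/0.279 = 2240 > K2 = 53.7; K2/α21 = 53.7/1.26 = 42.6 < K1 = 624.
Since the inequalities point opposite ways, species 1 can invade but species 2 cannot.

species 1 excludes species 2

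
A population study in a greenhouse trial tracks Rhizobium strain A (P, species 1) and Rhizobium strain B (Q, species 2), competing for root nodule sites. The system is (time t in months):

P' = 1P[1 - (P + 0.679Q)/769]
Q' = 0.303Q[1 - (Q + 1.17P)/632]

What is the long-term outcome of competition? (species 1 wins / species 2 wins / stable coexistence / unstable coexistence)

Compare the nullcline intercepts: K1/α12 = 769/0.679 = 1130 > K2 = 632; K2/α21 = 632/1.17 = 540 < K1 = 769.
Since the inequalities point opposite ways, species 1 can invade but species 2 cannot.

species 1 excludes species 2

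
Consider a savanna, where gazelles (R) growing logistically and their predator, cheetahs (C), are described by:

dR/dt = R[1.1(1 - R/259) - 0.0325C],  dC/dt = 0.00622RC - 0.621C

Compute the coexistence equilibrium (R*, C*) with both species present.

R* ≈ 99.8, C* ≈ 20.8

From dC/dt = 0 with C > 0: 0.00622R* = 0.621, so R* = 99.8.
Substitute into dR/dt = 0: 1.1(1 - 99.8/259) = 0.0325C*.
The bracket is 0.615, giving C* = 0.676/0.0325 = 20.8.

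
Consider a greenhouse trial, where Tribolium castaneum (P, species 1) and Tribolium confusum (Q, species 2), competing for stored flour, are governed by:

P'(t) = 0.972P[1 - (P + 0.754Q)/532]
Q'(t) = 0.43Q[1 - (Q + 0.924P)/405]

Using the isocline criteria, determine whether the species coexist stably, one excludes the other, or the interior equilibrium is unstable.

Compare the nullcline intercepts: K1/α12 = 532/0.754 = 706 > K2 = 405; K2/α21 = 405/0.924 = 438 < K1 = 532.
Since the inequalities point opposite ways, species 1 can invade but species 2 cannot.

species 1 excludes species 2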